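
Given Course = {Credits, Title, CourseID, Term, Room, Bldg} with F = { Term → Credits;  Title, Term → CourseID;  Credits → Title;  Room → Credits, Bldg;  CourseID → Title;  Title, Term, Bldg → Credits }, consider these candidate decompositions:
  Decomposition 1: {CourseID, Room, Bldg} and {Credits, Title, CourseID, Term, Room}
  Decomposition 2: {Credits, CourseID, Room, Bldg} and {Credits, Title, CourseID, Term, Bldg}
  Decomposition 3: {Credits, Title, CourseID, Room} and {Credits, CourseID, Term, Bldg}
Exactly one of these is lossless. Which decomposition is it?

Decomposition 1

Decomposition 1: common = {CourseID, Room}, closure = {Credits, Title, CourseID, Room, Bldg} → lossless.
Decomposition 2: common = {Credits, CourseID, Bldg}, closure = {Credits, Title, CourseID, Bldg} → lossy.
Decomposition 3: common = {Credits, CourseID}, closure = {Credits, Title, CourseID} → lossy.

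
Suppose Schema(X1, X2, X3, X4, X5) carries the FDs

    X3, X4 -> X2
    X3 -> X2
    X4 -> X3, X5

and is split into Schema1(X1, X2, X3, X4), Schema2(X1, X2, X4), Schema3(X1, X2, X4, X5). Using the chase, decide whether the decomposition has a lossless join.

Yes

Chase test. Columns are X1, X2, X3, X4, X5; row i has aⱼ where attribute j ∈ Schemai, else bᵢⱼ.
Initial tableau (one row per fragment):
  row 1: a1 a2 a3 a4 b15
  row 2: a1 a2 b23 a4 b25
  row 3: a1 a2 b33 a4 a5
Rows 1 and 2 agree on X4; apply X4→X3, X5 and equate their X3, X5 entries.
Rows 1 and 3 agree on X4; apply X4→X3, X5 and equate their X3, X5 entries.
Row 1 is now all distinguished symbols — the join is lossless.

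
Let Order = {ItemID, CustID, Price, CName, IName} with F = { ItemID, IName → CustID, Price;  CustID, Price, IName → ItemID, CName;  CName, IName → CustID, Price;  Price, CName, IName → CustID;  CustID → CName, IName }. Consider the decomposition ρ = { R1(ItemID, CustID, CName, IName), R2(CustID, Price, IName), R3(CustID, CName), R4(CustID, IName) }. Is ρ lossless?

Yes

Chase test. Columns are ItemID, CustID, Price, CName, IName; row i has aⱼ where attribute j ∈ Ri, else bᵢⱼ.
Initial tableau (one row per fragment):
  row 1: a1 a2 b13 a4 a5
  row 2: b21 a2 a3 b24 a5
  row 3: b31 a2 b33 a4 b35
  row 4: b41 a2 b43 b44 a5
Rows 1 and 2 agree on CustID; apply CustID→CName, IName and equate their CName, IName entries.
Rows 1 and 3 agree on CustID; apply CustID→CName, IName and equate their CName, IName entries.
Rows 1 and 4 agree on CustID; apply CustID→CName, IName and equate their CName, IName entries.
Rows 1 and 2 agree on CName, IName; apply CName, IName→CustID, Price and equate their CustID, Price entries.
Rows 1 and 3 agree on CName, IName; apply CName, IName→CustID, Price and equate their CustID, Price entries.
Rows 1 and 4 agree on CName, IName; apply CName, IName→CustID, Price and equate their CustID, Price entries.
Rows 1 and 2 agree on CustID, Price, IName; apply CustID, Price, IName→ItemID, CName and equate their ItemID, CName entries.
Rows 1 and 3 agree on CustID, Price, IName; apply CustID, Price, IName→ItemID, CName and equate their ItemID, CName entries.
Rows 1 and 4 agree on CustID, Price, IName; apply CustID, Price, IName→ItemID, CName and equate their ItemID, CName entries.
Row 1 is now all distinguished symbols — the join is lossless.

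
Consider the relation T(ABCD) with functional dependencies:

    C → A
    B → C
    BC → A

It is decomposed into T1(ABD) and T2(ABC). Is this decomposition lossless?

Yes

Common attributes: T1 ∩ T2 = {AB}.
Closure of {AB}: B → C applies, adding C. So (AB)⁺ = {ABC}.
This closure contains every attribute of T2, so T1 ∩ T2 → T2. The join is lossless.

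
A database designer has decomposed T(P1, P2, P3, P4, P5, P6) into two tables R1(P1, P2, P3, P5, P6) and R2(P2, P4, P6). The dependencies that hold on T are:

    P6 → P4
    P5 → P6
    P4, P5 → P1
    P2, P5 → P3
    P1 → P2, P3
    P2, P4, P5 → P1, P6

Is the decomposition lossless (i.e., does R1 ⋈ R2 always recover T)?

Common attributes: R1 ∩ R2 = {P2, P6}.
Closure of {P2, P6}: P6 → P4 applies, adding P4. So (P2, P6)⁺ = {P2, P4, P6}.
This closure contains every attribute of R2, so R1 ∩ R2 → R2. The join is lossless.

Yes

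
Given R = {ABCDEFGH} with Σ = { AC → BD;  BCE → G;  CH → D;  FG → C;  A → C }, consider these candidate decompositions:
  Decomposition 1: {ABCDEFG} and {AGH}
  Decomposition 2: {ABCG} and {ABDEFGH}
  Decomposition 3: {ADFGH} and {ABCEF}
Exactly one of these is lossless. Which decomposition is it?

Decomposition 2

Decomposition 1: common = {AG}, closure = {ABCDG} → lossy.
Decomposition 2: common = {ABG}, closure = {ABCDG} → lossless.
Decomposition 3: common = {AF}, closure = {ABCDF} → lossy.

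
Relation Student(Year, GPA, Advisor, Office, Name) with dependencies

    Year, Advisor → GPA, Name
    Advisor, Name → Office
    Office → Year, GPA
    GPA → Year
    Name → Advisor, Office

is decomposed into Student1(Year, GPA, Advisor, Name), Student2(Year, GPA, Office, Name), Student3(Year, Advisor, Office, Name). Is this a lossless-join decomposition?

Chase test. Columns are Year, GPA, Advisor, Office, Name; row i has aⱼ where attribute j ∈ Studenti, else bᵢⱼ.
Initial tableau (one row per fragment):
  row 1: a1 a2 a3 b14 a5
  row 2: a1 a2 b23 a4 a5
  row 3: a1 b32 a3 a4 a5
Rows 1 and 3 agree on Year, Advisor; apply Year, Advisor→GPA, Name and equate their GPA, Name entries.
Rows 1 and 3 agree on Advisor, Name; apply Advisor, Name→Office and equate their Office entries.
Rows 1 and 2 agree on Name; apply Name→Advisor, Office and equate their Advisor, Office entries.
Row 1 is now all distinguished symbols — the join is lossless.

Yes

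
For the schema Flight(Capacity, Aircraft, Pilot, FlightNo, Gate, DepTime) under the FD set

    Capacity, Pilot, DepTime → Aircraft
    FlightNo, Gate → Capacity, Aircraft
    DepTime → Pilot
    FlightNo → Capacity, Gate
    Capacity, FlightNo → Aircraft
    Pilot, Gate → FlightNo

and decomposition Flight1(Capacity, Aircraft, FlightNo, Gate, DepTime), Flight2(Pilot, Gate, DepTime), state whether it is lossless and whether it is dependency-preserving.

Lossless test: (Gate, DepTime)⁺ = {Capacity, Aircraft, Pilot, FlightNo, Gate, DepTime}, which contains all of one fragment — lossless.
Dependency preservation: the restricted closure of {Pilot, Gate} across the fragments never reaches {FlightNo}, so Pilot, Gate → FlightNo cannot be enforced without a join — not preserved.

lossless but not dependency-preserving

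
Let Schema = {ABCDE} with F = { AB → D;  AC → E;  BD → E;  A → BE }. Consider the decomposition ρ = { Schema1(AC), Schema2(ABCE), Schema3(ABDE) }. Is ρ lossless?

Yes

Chase test. Columns are ABCDE; row i has aⱼ where attribute j ∈ Schemai, else bᵢⱼ.
Initial tableau (one row per fragment):
  row 1: a1 b12 a3 b14 b15
  row 2: a1 a2 a3 b24 a5
  row 3: a1 a2 b33 a4 a5
Rows 2 and 3 agree on AB; apply AB→D and equate their D entries.
Rows 1 and 2 agree on AC; apply AC→E and equate their E entries.
Rows 1 and 2 agree on A; apply A→BE and equate their BE entries.
Rows 1 and 2 agree on AB; apply AB→D and equate their D entries.
Row 1 is now all distinguished symbols — the join is lossless.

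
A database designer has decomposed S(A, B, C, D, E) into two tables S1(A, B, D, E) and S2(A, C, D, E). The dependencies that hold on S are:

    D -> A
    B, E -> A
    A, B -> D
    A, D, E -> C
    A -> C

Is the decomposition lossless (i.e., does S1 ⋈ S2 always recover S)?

Yes

Common attributes: S1 ∩ S2 = {A, D, E}.
Closure of {A, D, E}: A, D, E → C applies, adding C. So (A, D, E)⁺ = {A, C, D, E}.
This closure contains every attribute of S2, so S1 ∩ S2 → S2. The join is lossless.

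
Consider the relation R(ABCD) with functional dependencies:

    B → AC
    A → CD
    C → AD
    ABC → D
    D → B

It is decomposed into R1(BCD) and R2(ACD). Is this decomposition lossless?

Yes

Common attributes: R1 ∩ R2 = {CD}.
Closure of {CD}: C → AD applies, adding A; D → B applies, adding B. So (CD)⁺ = {ABCD}.
This closure contains every attribute of R1, so R1 ∩ R2 → R1. The join is lossless.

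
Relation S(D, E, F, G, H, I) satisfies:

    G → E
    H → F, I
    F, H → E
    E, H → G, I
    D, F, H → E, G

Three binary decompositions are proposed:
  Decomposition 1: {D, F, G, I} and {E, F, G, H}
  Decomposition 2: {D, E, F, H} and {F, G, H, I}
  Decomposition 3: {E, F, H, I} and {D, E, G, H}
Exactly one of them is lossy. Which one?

Decomposition 1: common = {F, G}, closure = {E, F, G} → lossy.
Decomposition 2: common = {F, H}, closure = {E, F, G, H, I} → lossless.
Decomposition 3: common = {E, H}, closure = {E, F, G, H, I} → lossless.

Decomposition 1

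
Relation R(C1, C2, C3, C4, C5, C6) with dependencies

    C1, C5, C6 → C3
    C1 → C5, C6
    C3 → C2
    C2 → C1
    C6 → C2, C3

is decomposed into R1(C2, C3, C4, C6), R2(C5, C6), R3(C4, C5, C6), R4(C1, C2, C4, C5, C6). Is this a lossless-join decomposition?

Yes

Chase test. Columns are C1, C2, C3, C4, C5, C6; row i has aⱼ where attribute j ∈ Ri, else bᵢⱼ.
Initial tableau (one row per fragment):
  row 1: b11 a2 a3 a4 b15 a6
  row 2: b21 b22 b23 b24 a5 a6
  row 3: b31 b32 b33 a4 a5 a6
  row 4: a1 a2 b43 a4 a5 a6
Rows 1 and 4 agree on C2; apply C2→C1 and equate their C1 entries.
Rows 1 and 2 agree on C6; apply C6→C2, C3 and equate their C2, C3 entries.
Rows 1 and 3 agree on C6; apply C6→C2, C3 and equate their C2, C3 entries.
Rows 1 and 4 agree on C6; apply C6→C2, C3 and equate their C2, C3 entries.
Rows 1 and 4 agree on C1; apply C1→C5, C6 and equate their C5, C6 entries.
Rows 1 and 2 agree on C2; apply C2→C1 and equate their C1 entries.
Rows 1 and 3 agree on C2; apply C2→C1 and equate their C1 entries.
Row 1 is now all distinguished symbols — the join is lossless.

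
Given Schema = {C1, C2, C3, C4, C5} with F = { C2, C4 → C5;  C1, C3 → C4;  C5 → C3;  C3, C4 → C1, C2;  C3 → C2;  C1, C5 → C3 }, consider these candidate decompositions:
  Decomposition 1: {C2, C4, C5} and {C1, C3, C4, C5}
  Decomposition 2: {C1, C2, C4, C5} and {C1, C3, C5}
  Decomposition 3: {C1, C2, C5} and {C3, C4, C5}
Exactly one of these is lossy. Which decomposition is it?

Decomposition 3

Decomposition 1: common = {C4, C5}, closure = {C1, C2, C3, C4, C5} → lossless.
Decomposition 2: common = {C1, C5}, closure = {C1, C2, C3, C4, C5} → lossless.
Decomposition 3: common = {C5}, closure = {C2, C3, C5} → lossy.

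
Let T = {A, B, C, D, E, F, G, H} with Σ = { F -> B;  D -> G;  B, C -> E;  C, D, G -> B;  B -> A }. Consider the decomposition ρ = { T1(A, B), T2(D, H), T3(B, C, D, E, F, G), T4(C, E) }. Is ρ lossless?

Chase test. Columns are A, B, C, D, E, F, G, H; row i has aⱼ where attribute j ∈ Ti, else bᵢⱼ.
Initial tableau (one row per fragment):
  row 1: a1 a2 b13 b14 b15 b16 b17 b18
  row 2: b21 b22 b23 a4 b25 b26 b27 a8
  row 3: b31 a2 a3 a4 a5 a6 a7 b38
  row 4: b41 b42 a3 b44 a5 b46 b47 b48
Rows 2 and 3 agree on D; apply D→G and equate their G entries.
Rows 1 and 3 agree on B; apply B→A and equate their A entries.
No row becomes fully distinguished — the join is lossy.

No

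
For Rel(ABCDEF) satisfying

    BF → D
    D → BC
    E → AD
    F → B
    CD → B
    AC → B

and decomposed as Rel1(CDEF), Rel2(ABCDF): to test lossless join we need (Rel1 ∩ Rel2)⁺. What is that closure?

BCDF

Rel1 ∩ Rel2 = {CDF}.
D → BC applies, adding B
Closure: {BCDF}.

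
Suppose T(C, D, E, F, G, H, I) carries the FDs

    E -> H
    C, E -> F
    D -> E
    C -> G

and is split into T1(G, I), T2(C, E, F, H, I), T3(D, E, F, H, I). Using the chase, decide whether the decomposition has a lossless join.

No

Chase test. Columns are C, D, E, F, G, H, I; row i has aⱼ where attribute j ∈ Ti, else bᵢⱼ.
Initial tableau (one row per fragment):
  row 1: b11 b12 b13 b14 a5 b16 a7
  row 2: a1 b22 a3 a4 b25 a6 a7
  row 3: b31 a2 a3 a4 b35 a6 a7
No row becomes fully distinguished — the join is lossy.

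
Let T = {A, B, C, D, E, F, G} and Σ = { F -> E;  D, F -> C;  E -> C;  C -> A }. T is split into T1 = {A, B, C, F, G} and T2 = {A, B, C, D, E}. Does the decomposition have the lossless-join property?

No

Common attributes: T1 ∩ T2 = {A, B, C}.
No dependency enlarges {A, B, C}, so (A, B, C)⁺ = {A, B, C}.
The closure contains neither all of T1 = {A, B, C, F, G} nor all of T2 = {A, B, C, D, E}, so the common attributes are not a superkey of either fragment. The join is lossy.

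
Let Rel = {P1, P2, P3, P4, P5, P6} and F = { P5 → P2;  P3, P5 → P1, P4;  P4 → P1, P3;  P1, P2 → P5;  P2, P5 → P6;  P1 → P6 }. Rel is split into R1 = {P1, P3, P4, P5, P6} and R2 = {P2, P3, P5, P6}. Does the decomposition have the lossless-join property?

Common attributes: R1 ∩ R2 = {P3, P5, P6}.
Closure of {P3, P5, P6}: P5 → P2 applies, adding P2; P3, P5 → P1, P4 applies, adding P1, P4. So (P3, P5, P6)⁺ = {P1, P2, P3, P4, P5, P6}.
This closure contains every attribute of R1, so R1 ∩ R2 → R1. The join is lossless.

Yes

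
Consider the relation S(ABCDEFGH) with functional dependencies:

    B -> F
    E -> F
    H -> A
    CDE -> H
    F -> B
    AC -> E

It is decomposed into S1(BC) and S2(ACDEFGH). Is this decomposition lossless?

Common attributes: S1 ∩ S2 = {C}.
No dependency enlarges {C}, so (C)⁺ = {C}.
The closure contains neither all of S1 = {BC} nor all of S2 = {ACDEFGH}, so the common attributes are not a superkey of either fragment. The join is lossy.

No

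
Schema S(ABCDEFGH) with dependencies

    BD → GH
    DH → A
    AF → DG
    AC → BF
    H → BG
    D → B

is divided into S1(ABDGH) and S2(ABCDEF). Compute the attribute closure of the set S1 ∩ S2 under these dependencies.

S1 ∩ S2 = {ABD}.
BD → GH applies, adding GH
Closure: {ABDGH}.

ABDGH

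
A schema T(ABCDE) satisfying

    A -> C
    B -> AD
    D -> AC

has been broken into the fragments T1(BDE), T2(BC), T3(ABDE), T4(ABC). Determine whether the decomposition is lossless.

Yes

Chase test. Columns are ABCDE; row i has aⱼ where attribute j ∈ Ti, else bᵢⱼ.
Initial tableau (one row per fragment):
  row 1: b11 a2 b13 a4 a5
  row 2: b21 a2 a3 b24 b25
  row 3: a1 a2 b33 a4 a5
  row 4: a1 a2 a3 b44 b45
Rows 3 and 4 agree on A; apply A→C and equate their C entries.
Rows 1 and 2 agree on B; apply B→AD and equate their AD entries.
Rows 1 and 3 agree on B; apply B→AD and equate their AD entries.
Rows 1 and 4 agree on B; apply B→AD and equate their AD entries.
Rows 1 and 2 agree on D; apply D→AC and equate their AC entries.
Row 1 is now all distinguished symbols — the join is lossless.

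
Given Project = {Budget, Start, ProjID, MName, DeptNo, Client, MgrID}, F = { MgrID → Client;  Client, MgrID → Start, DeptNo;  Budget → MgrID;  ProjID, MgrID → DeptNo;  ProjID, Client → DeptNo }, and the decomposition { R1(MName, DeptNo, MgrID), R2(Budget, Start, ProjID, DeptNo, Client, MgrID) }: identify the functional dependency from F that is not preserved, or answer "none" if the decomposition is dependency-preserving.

none

MgrID → Client lies within R2.
Client, MgrID → Start, DeptNo lies within R2.
Budget → MgrID lies within R2.
ProjID, MgrID → DeptNo lies within R2.
ProjID, Client → DeptNo lies within R2.
Every dependency is enforceable on the fragments, so the decomposition is dependency-preserving.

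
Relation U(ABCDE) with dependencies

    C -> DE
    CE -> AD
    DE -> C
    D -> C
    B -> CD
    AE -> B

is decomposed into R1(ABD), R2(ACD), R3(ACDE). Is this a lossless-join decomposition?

Yes

Chase test. Columns are ABCDE; row i has aⱼ where attribute j ∈ Ri, else bᵢⱼ.
Initial tableau (one row per fragment):
  row 1: a1 a2 b13 a4 b15
  row 2: a1 b22 a3 a4 b25
  row 3: a1 b32 a3 a4 a5
Rows 2 and 3 agree on C; apply C→DE and equate their DE entries.
Rows 1 and 2 agree on D; apply D→C and equate their C entries.
Rows 2 and 3 agree on AE; apply AE→B and equate their B entries.
Rows 1 and 2 agree on C; apply C→DE and equate their DE entries.
Rows 1 and 2 agree on AE; apply AE→B and equate their B entries.
Row 1 is now all distinguished symbols — the join is lossless.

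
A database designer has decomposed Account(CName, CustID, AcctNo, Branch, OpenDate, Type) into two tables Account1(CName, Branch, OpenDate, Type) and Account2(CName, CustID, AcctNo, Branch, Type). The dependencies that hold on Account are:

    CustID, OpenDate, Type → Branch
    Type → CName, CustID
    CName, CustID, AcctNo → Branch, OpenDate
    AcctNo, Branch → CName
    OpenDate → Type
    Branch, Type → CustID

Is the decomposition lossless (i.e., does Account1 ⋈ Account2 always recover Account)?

Common attributes: Account1 ∩ Account2 = {CName, Branch, Type}.
Closure of {CName, Branch, Type}: Type → CName, CustID applies, adding CustID. So (CName, Branch, Type)⁺ = {CName, CustID, Branch, Type}.
The closure contains neither all of Account1 = {CName, Branch, OpenDate, Type} nor all of Account2 = {CName, CustID, AcctNo, Branch, Type}, so the common attributes are not a superkey of either fragment. The join is lossy.

No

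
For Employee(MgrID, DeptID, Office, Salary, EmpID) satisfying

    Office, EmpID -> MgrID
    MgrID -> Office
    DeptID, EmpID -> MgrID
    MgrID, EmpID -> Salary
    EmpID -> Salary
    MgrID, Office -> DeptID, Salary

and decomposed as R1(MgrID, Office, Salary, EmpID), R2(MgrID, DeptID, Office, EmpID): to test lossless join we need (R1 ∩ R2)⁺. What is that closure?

MgrID, DeptID, Office, Salary, EmpID

R1 ∩ R2 = {MgrID, Office, EmpID}.
MgrID, EmpID → Salary applies, adding Salary
MgrID, Office → DeptID, Salary applies, adding DeptID
Closure: {MgrID, DeptID, Office, Salary, EmpID}.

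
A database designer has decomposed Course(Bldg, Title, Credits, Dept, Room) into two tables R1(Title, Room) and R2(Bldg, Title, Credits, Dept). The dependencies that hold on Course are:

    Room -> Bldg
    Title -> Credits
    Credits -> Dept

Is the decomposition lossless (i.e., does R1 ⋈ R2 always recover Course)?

Common attributes: R1 ∩ R2 = {Title}.
Closure of {Title}: Title → Credits applies, adding Credits; Credits → Dept applies, adding Dept. So (Title)⁺ = {Title, Credits, Dept}.
The closure contains neither all of R1 = {Title, Room} nor all of R2 = {Bldg, Title, Credits, Dept}, so the common attributes are not a superkey of either fragment. The join is lossy.

No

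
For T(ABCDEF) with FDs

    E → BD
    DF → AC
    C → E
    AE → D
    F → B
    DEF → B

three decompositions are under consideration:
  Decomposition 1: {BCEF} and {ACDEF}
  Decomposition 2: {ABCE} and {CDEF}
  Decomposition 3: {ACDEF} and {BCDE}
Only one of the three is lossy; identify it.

Decomposition 2

Decomposition 1: common = {CEF}, closure = {ABCDEF} → lossless.
Decomposition 2: common = {CE}, closure = {BCDE} → lossy.
Decomposition 3: common = {CDE}, closure = {BCDE} → lossless.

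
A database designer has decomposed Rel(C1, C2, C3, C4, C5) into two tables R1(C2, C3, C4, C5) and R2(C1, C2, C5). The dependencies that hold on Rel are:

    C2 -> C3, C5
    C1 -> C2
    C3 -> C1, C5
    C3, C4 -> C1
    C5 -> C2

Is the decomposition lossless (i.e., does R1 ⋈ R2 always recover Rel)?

Common attributes: R1 ∩ R2 = {C2, C5}.
Closure of {C2, C5}: C2 → C3, C5 applies, adding C3; C3 → C1, C5 applies, adding C1. So (C2, C5)⁺ = {C1, C2, C3, C5}.
This closure contains every attribute of R2, so R1 ∩ R2 → R2. The join is lossless.

Yes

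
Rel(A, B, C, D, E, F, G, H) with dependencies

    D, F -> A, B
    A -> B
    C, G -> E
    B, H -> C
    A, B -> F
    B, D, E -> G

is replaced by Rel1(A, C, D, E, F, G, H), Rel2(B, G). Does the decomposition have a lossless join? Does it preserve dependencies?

lossy and not dependency-preserving

Lossless test: (G)⁺ = {G}, which is a superkey of neither fragment — lossy.
Dependency preservation: the restricted closure of {D, F} across the fragments never reaches {A, B}, so D, F → A, B cannot be enforced without a join — not preserved.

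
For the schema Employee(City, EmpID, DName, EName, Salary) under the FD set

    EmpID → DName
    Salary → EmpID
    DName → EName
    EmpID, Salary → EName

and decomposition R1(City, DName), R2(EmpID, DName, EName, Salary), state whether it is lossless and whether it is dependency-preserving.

lossy but dependency-preserving

Lossless test: (DName)⁺ = {DName, EName}, which is a superkey of neither fragment — lossy.
Dependency preservation: every FD's attributes lie within a single fragment, so each can be enforced locally — preserved.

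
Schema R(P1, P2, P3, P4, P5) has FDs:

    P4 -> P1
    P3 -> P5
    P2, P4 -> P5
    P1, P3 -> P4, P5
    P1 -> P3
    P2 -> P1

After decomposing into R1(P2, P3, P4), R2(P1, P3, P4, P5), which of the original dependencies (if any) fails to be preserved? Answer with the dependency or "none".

none

P4 → P1 lies within R2.
P3 → P5 lies within R2.
P2, P4 → P5: restricted closure across fragments reaches P5.
P1, P3 → P4, P5 lies within R2.
P1 → P3 lies within R2.
P2 → P1: restricted closure across fragments reaches P1.
Every dependency is enforceable on the fragments, so the decomposition is dependency-preserving.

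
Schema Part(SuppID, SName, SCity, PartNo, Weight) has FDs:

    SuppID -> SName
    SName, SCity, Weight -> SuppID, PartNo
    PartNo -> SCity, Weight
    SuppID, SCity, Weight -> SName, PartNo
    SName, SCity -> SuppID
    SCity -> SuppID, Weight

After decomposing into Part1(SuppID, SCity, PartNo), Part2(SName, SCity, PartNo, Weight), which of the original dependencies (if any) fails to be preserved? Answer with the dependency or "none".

Check SuppID → SName: no single fragment contains all of {SuppID, SName}, and the restricted closure of {SuppID} across the fragments never reaches {SName}.
SName, SCity, Weight → SuppID, PartNo is preserved.
PartNo → SCity, Weight is preserved.
SuppID, SCity, Weight → SName, PartNo is preserved.
SName, SCity → SuppID is preserved.
SCity → SuppID, Weight is preserved.

SuppID -> SName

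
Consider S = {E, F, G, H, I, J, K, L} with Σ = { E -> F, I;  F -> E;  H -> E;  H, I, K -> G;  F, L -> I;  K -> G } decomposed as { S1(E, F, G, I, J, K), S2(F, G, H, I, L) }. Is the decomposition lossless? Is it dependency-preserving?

lossy but dependency-preserving

Lossless test: (F, G, I)⁺ = {E, F, G, I}, which is a superkey of neither fragment — lossy.
Dependency preservation: H → E; H, I, K → G are not contained in any single fragment, but the restricted closure of each left-hand side across the fragments still reaches the right-hand side; the remaining FDs each lie inside some fragment. All dependencies are preserved.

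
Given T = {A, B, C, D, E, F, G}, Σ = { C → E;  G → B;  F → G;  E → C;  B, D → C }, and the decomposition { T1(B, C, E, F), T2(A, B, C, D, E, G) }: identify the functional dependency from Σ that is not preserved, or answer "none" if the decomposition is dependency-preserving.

F → G

Check F → G: no single fragment contains all of {F, G}, and the restricted closure of {F} across the fragments never reaches {G}.
C → E is preserved.
G → B is preserved.
E → C is preserved.
B, D → C is preserved.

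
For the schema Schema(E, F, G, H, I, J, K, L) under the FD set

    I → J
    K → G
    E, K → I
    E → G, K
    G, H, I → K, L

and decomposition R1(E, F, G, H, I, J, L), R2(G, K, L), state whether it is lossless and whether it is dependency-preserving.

Lossless test: (G, L)⁺ = {G, L}, which is a superkey of neither fragment — lossy.
Dependency preservation: the restricted closure of {E} across the fragments never reaches {G, K}, so E → G, K cannot be enforced without a join — not preserved.

lossy and not dependency-preserving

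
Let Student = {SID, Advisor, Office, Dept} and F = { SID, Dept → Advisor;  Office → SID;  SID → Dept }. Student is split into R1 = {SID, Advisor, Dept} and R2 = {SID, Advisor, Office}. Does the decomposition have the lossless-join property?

Yes

Common attributes: R1 ∩ R2 = {SID, Advisor}.
Closure of {SID, Advisor}: SID → Dept applies, adding Dept. So (SID, Advisor)⁺ = {SID, Advisor, Dept}.
This closure contains every attribute of R1, so R1 ∩ R2 → R1. The join is lossless.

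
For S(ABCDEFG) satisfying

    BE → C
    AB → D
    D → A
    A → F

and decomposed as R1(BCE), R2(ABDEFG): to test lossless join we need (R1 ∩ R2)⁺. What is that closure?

BCE

R1 ∩ R2 = {BE}.
BE → C applies, adding C
Closure: {BCE}.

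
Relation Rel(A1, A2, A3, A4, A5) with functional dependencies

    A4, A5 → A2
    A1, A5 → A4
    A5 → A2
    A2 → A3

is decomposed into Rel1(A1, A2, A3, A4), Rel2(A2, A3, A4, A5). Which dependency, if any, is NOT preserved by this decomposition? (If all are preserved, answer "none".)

A1, A5 → A4

Check A1, A5 → A4: no single fragment contains all of {A1, A4, A5}, and the restricted closure of {A1, A5} across the fragments never reaches {A4}.
A4, A5 → A2 is preserved.
A5 → A2 is preserved.
A2 → A3 is preserved.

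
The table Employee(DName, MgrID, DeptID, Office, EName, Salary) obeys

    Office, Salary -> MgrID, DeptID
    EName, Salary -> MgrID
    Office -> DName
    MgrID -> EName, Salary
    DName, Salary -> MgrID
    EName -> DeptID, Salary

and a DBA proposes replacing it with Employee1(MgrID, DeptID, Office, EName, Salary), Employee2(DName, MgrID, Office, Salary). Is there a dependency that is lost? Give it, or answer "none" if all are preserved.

Office, Salary → MgrID, DeptID lies within Employee1.
EName, Salary → MgrID lies within Employee1.
Office → DName lies within Employee2.
MgrID → EName, Salary lies within Employee1.
DName, Salary → MgrID lies within Employee2.
EName → DeptID, Salary lies within Employee1.
Every dependency is enforceable on the fragments, so the decomposition is dependency-preserving.

none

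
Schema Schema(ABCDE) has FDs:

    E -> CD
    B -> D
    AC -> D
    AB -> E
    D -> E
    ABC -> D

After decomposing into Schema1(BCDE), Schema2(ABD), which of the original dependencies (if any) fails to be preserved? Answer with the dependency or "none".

Check AC → D: no single fragment contains all of {ACD}, and the restricted closure of {AC} across the fragments never reaches {D}.
E → CD is preserved.
B → D is preserved.
AB → E is preserved.
D → E is preserved.
ABC → D is preserved.

AC -> D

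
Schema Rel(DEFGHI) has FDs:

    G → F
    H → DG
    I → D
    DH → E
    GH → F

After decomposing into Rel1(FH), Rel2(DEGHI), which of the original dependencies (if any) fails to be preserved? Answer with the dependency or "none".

G → F

Check G → F: no single fragment contains all of {FG}, and the restricted closure of {G} across the fragments never reaches {F}.
H → DG is preserved.
I → D is preserved.
DH → E is preserved.
GH → F is preserved.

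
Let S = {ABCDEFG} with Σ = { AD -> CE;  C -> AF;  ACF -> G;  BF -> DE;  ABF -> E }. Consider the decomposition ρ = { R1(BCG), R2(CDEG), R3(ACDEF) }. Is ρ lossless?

No

Chase test. Columns are ABCDEFG; row i has aⱼ where attribute j ∈ Ri, else bᵢⱼ.
Initial tableau (one row per fragment):
  row 1: b11 a2 a3 b14 b15 b16 a7
  row 2: b21 b22 a3 a4 a5 b26 a7
  row 3: a1 b32 a3 a4 a5 a6 b37
Rows 1 and 2 agree on C; apply C→AF and equate their AF entries.
Rows 1 and 3 agree on C; apply C→AF and equate their AF entries.
Rows 1 and 3 agree on ACF; apply ACF→G and equate their G entries.
No row becomes fully distinguished — the join is lossy.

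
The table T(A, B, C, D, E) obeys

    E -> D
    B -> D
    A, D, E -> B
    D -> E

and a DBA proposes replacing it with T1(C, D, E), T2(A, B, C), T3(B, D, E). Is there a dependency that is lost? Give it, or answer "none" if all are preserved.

A, D, E -> B

Check A, D, E → B: no single fragment contains all of {A, B, D, E}, and the restricted closure of {A, D, E} across the fragments never reaches {B}.
E → D is preserved.
B → D is preserved.
D → E is preserved.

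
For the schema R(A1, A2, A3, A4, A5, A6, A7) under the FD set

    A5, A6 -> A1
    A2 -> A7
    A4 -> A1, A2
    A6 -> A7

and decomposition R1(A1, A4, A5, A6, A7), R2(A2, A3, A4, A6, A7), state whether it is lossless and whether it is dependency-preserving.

lossy but dependency-preserving

Lossless test: (A4, A6, A7)⁺ = {A1, A2, A4, A6, A7}, which is a superkey of neither fragment — lossy.
Dependency preservation: A4 → A1, A2 is not contained in any single fragment, but the restricted closure of its left-hand side across the fragments still reaches the right-hand side; the remaining FDs each lie inside some fragment. All dependencies are preserved.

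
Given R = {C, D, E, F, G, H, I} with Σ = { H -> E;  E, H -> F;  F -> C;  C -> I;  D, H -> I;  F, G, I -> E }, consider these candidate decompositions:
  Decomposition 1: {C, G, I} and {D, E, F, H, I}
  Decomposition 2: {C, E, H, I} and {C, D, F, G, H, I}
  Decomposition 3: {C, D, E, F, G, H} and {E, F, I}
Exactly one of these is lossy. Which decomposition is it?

Decomposition 1

Decomposition 1: common = {I}, closure = {I} → lossy.
Decomposition 2: common = {C, H, I}, closure = {C, E, F, H, I} → lossless.
Decomposition 3: common = {E, F}, closure = {C, E, F, I} → lossless.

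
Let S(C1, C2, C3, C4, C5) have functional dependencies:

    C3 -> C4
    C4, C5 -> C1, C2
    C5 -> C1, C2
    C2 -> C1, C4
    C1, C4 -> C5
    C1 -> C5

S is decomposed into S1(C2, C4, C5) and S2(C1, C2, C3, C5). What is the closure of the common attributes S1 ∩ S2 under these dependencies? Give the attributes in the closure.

C1, C2, C4, C5

S1 ∩ S2 = {C2, C5}.
C5 → C1, C2 applies, adding C1
C2 → C1, C4 applies, adding C4
Closure: {C1, C2, C4, C5}.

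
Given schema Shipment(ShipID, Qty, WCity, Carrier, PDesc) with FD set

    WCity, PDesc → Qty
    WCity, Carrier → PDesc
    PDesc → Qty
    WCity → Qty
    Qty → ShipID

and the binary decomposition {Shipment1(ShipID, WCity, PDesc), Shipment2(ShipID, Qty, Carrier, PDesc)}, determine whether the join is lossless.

No

Common attributes: Shipment1 ∩ Shipment2 = {ShipID, PDesc}.
Closure of {ShipID, PDesc}: PDesc → Qty applies, adding Qty. So (ShipID, PDesc)⁺ = {ShipID, Qty, PDesc}.
The closure contains neither all of Shipment1 = {ShipID, WCity, PDesc} nor all of Shipment2 = {ShipID, Qty, Carrier, PDesc}, so the common attributes are not a superkey of either fragment. The join is lossy.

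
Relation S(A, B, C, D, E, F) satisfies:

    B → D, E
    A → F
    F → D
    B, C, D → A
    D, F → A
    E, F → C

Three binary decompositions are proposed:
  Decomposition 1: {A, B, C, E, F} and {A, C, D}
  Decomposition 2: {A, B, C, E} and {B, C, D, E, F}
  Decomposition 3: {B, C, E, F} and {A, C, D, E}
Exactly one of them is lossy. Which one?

Decomposition 3

Decomposition 1: common = {A, C}, closure = {A, C, D, F} → lossless.
Decomposition 2: common = {B, C, E}, closure = {A, B, C, D, E, F} → lossless.
Decomposition 3: common = {C, E}, closure = {C, E} → lossy.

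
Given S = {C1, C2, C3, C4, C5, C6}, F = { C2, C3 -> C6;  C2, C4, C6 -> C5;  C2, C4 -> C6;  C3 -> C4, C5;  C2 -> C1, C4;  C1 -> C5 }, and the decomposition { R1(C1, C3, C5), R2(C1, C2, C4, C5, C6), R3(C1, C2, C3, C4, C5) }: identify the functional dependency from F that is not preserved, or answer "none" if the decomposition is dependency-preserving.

C2, C3 → C6: restricted closure across fragments reaches C6.
C2, C4, C6 → C5 lies within R2.
C2, C4 → C6 lies within R2.
C3 → C4, C5 lies within R3.
C2 → C1, C4 lies within R2.
C1 → C5 lies within R1.
Every dependency is enforceable on the fragments, so the decomposition is dependency-preserving.

none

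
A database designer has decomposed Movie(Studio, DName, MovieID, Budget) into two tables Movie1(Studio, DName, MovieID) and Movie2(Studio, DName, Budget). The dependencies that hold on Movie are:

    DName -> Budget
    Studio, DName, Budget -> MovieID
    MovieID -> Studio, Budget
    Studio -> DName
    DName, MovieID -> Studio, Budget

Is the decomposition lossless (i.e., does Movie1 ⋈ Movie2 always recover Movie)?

Common attributes: Movie1 ∩ Movie2 = {Studio, DName}.
Closure of {Studio, DName}: DName → Budget applies, adding Budget; Studio, DName, Budget → MovieID applies, adding MovieID. So (Studio, DName)⁺ = {Studio, DName, MovieID, Budget}.
This closure contains every attribute of Movie1, so Movie1 ∩ Movie2 → Movie1. The join is lossless.

Yes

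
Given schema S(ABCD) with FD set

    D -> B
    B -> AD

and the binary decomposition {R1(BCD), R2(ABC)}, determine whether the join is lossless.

Common attributes: R1 ∩ R2 = {BC}.
Closure of {BC}: B → AD applies, adding AD. So (BC)⁺ = {ABCD}.
This closure contains every attribute of R1, so R1 ∩ R2 → R1. The join is lossless.

Yes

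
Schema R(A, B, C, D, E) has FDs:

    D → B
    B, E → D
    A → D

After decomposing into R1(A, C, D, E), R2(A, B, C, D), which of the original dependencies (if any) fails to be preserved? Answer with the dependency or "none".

Check B, E → D: no single fragment contains all of {B, D, E}, and the restricted closure of {B, E} across the fragments never reaches {D}.
D → B is preserved.
A → D is preserved.

B, E → D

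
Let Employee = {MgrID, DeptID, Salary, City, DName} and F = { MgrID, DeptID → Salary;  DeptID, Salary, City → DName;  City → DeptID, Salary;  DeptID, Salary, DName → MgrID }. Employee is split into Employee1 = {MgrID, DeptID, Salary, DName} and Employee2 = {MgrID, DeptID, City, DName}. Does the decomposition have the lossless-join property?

Common attributes: Employee1 ∩ Employee2 = {MgrID, DeptID, DName}.
Closure of {MgrID, DeptID, DName}: MgrID, DeptID → Salary applies, adding Salary. So (MgrID, DeptID, DName)⁺ = {MgrID, DeptID, Salary, DName}.
This closure contains every attribute of Employee1, so Employee1 ∩ Employee2 → Employee1. The join is lossless.

Yes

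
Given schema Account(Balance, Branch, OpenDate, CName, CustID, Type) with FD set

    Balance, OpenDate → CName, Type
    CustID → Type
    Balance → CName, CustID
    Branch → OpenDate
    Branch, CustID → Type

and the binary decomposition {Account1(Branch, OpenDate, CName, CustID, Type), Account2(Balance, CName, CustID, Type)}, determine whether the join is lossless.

Common attributes: Account1 ∩ Account2 = {CName, CustID, Type}.
No dependency enlarges {CName, CustID, Type}, so (CName, CustID, Type)⁺ = {CName, CustID, Type}.
The closure contains neither all of Account1 = {Branch, OpenDate, CName, CustID, Type} nor all of Account2 = {Balance, CName, CustID, Type}, so the common attributes are not a superkey of either fragment. The join is lossy.

No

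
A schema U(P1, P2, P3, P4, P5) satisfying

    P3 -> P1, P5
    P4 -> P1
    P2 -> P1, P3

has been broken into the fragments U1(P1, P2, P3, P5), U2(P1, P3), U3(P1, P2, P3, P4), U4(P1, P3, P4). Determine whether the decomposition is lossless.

Chase test. Columns are P1, P2, P3, P4, P5; row i has aⱼ where attribute j ∈ Ui, else bᵢⱼ.
Initial tableau (one row per fragment):
  row 1: a1 a2 a3 b14 a5
  row 2: a1 b22 a3 b24 b25
  row 3: a1 a2 a3 a4 b35
  row 4: a1 b42 a3 a4 b45
Rows 1 and 2 agree on P3; apply P3→P1, P5 and equate their P1, P5 entries.
Rows 1 and 3 agree on P3; apply P3→P1, P5 and equate their P1, P5 entries.
Rows 1 and 4 agree on P3; apply P3→P1, P5 and equate their P1, P5 entries.
Row 3 is now all distinguished symbols — the join is lossless.

Yes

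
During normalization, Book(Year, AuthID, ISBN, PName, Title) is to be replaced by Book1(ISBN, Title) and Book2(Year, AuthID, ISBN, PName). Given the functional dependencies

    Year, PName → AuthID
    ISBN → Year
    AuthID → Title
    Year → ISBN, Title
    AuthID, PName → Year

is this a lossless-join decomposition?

Yes

Common attributes: Book1 ∩ Book2 = {ISBN}.
Closure of {ISBN}: ISBN → Year applies, adding Year; Year → ISBN, Title applies, adding Title. So (ISBN)⁺ = {Year, ISBN, Title}.
This closure contains every attribute of Book1, so Book1 ∩ Book2 → Book1. The join is lossless.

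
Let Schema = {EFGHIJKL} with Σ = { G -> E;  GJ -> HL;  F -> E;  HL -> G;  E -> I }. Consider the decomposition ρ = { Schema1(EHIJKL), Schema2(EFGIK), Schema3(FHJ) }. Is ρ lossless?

No

Chase test. Columns are EFGHIJKL; row i has aⱼ where attribute j ∈ Schemai, else bᵢⱼ.
Initial tableau (one row per fragment):
  row 1: a1 b12 b13 a4 a5 a6 a7 a8
  row 2: a1 a2 a3 b24 a5 b26 a7 b28
  row 3: b31 a2 b33 a4 b35 a6 b37 b38
Rows 2 and 3 agree on F; apply F→E and equate their E entries.
Rows 1 and 3 agree on E; apply E→I and equate their I entries.
No row becomes fully distinguished — the join is lossy.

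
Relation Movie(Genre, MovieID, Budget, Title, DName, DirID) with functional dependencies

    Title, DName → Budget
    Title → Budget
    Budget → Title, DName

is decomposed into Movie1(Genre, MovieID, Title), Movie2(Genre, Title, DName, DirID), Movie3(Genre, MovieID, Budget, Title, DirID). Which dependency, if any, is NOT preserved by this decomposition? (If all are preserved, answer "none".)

none

Title, DName → Budget: restricted closure across fragments reaches Budget.
Title → Budget lies within Movie3.
Budget → Title, DName: restricted closure across fragments reaches Title, DName.
Every dependency is enforceable on the fragments, so the decomposition is dependency-preserving.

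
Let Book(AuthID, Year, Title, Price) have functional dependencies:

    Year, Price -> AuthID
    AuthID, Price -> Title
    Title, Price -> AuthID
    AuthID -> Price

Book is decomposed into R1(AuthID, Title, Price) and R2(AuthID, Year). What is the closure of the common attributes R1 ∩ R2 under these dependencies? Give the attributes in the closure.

R1 ∩ R2 = {AuthID}.
AuthID → Price applies, adding Price
AuthID, Price → Title applies, adding Title
Closure: {AuthID, Title, Price}.

AuthID, Title, Price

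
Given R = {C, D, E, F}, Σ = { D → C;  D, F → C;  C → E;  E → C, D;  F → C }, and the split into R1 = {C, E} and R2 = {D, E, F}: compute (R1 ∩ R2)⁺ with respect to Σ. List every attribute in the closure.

R1 ∩ R2 = {E}.
E → C, D applies, adding C, D
Closure: {C, D, E}.

C, D, E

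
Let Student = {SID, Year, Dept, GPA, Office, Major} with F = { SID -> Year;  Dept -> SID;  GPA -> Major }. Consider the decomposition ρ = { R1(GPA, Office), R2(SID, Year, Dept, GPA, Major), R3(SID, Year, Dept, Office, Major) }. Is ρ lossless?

Chase test. Columns are SID, Year, Dept, GPA, Office, Major; row i has aⱼ where attribute j ∈ Ri, else bᵢⱼ.
Initial tableau (one row per fragment):
  row 1: b11 b12 b13 a4 a5 b16
  row 2: a1 a2 a3 a4 b25 a6
  row 3: a1 a2 a3 b34 a5 a6
Rows 1 and 2 agree on GPA; apply GPA→Major and equate their Major entries.
No row becomes fully distinguished — the join is lossy.

No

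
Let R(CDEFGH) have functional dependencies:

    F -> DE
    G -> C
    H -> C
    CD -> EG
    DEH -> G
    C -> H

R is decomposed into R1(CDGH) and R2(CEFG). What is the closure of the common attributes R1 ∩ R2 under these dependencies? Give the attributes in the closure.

CGH

R1 ∩ R2 = {CG}.
C → H applies, adding H
Closure: {CGH}.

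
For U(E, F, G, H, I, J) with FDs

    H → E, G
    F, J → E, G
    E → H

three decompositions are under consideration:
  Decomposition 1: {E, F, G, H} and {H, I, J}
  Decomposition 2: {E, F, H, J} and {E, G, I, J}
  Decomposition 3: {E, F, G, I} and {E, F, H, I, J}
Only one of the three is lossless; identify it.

Decomposition 3

Decomposition 1: common = {H}, closure = {E, G, H} → lossy.
Decomposition 2: common = {E, J}, closure = {E, G, H, J} → lossy.
Decomposition 3: common = {E, F, I}, closure = {E, F, G, H, I} → lossless.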